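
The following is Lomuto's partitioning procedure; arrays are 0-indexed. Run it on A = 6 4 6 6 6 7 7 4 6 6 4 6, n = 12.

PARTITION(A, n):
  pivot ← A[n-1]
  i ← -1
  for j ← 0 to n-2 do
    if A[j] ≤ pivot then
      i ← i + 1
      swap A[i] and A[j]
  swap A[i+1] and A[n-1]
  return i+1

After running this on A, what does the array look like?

pivot = A[11] = 6; i = -1
j=0: A[0]=6 ≤ 6 → i=0, swap A[0],A[0] (no change) → 6 4 6 6 6 7 7 4 6 6 4 6
j=1: A[1]=4 ≤ 6 → i=1, swap A[1],A[1] (no change) → 6 4 6 6 6 7 7 4 6 6 4 6
j=2: A[2]=6 ≤ 6 → i=2, swap A[2],A[2] (no change) → 6 4 6 6 6 7 7 4 6 6 4 6
j=3: A[3]=6 ≤ 6 → i=3, swap A[3],A[3] (no change) → 6 4 6 6 6 7 7 4 6 6 4 6
j=4: A[4]=6 ≤ 6 → i=4, swap A[4],A[4] (no change) → 6 4 6 6 6 7 7 4 6 6 4 6
j=5: A[5]=7 > 6 → no swap
j=6: A[6]=7 > 6 → no swap
j=7: A[7]=4 ≤ 6 → i=5, swap A[5],A[7] → 6 4 6 6 6 4 7 7 6 6 4 6
j=8: A[8]=6 ≤ 6 → i=6, swap A[6],A[8] → 6 4 6 6 6 4 6 7 7 6 4 6
j=9: A[9]=6 ≤ 6 → i=7, swap A[7],A[9] → 6 4 6 6 6 4 6 6 7 7 4 6
j=10: A[10]=4 ≤ 6 → i=8, swap A[8],A[10] → 6 4 6 6 6 4 6 6 4 7 7 6
final swap A[9],A[11] → 6 4 6 6 6 4 6 6 4 6 7 7; return 9

6 4 6 6 6 4 6 6 4 6 7 7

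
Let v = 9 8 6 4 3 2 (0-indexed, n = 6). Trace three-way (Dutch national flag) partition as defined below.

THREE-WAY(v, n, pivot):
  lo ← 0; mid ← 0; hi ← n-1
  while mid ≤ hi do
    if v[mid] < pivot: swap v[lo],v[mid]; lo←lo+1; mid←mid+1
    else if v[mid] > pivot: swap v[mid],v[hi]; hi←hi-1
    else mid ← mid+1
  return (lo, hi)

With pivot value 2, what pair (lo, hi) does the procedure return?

(0, 0)

pivot = 2; lo=0, mid=0, hi=5
v[mid]=9>2: swap v[0],v[5]; hi=4 → 2 8 6 4 3 9
v[mid]=2=2: mid=1
v[mid]=8>2: swap v[1],v[4]; hi=3 → 2 3 6 4 8 9
v[mid]=3>2: swap v[1],v[3]; hi=2 → 2 4 6 3 8 9
v[mid]=4>2: swap v[1],v[2]; hi=1 → 2 6 4 3 8 9
v[mid]=6>2: swap v[1],v[1]; hi=0 → 2 6 4 3 8 9
end: lo=0, hi=0; v = 2 6 4 3 8 9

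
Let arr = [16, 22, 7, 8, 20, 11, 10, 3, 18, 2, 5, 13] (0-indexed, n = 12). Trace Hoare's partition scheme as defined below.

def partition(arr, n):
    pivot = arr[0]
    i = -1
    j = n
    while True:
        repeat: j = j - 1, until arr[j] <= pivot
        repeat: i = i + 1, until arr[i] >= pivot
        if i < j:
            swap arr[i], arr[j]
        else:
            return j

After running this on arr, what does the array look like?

[13, 5, 7, 8, 2, 11, 10, 3, 18, 20, 22, 16]

pivot = arr[0] = 16; i = -1, j = 12
j→11 (arr[11]=13≤16), i→0 (arr[0]=16≥16); i<j, swap → [13, 22, 7, 8, 20, 11, 10, 3, 18, 2, 5, 16]
j→10 (arr[10]=5≤16), i→1 (arr[1]=22≥16); i<j, swap → [13, 5, 7, 8, 20, 11, 10, 3, 18, 2, 22, 16]
j→9 (arr[9]=2≤16), i→4 (arr[4]=20≥16); i<j, swap → [13, 5, 7, 8, 2, 11, 10, 3, 18, 20, 22, 16]
j→7, i→8; i≥j, return j=7. arr = [13, 5, 7, 8, 2, 11, 10, 3, 18, 20, 22, 16]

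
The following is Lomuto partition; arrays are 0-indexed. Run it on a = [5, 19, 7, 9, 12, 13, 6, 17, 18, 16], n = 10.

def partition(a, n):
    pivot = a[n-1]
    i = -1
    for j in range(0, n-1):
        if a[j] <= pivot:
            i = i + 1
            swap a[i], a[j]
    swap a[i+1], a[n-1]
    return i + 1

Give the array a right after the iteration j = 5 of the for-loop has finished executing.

pivot=16, i=-1
j=0: 5≤16, i=0, swap(0,0) ⇒ [5, 19, 7, 9, 12, 13, 6, 17, 18, 16]
j=1: 19>16, skip
j=2: 7≤16, i=1, swap(1,2) ⇒ [5, 7, 19, 9, 12, 13, 6, 17, 18, 16]
j=3: 9≤16, i=2, swap(2,3) ⇒ [5, 7, 9, 19, 12, 13, 6, 17, 18, 16]
j=4: 12≤16, i=3, swap(3,4) ⇒ [5, 7, 9, 12, 19, 13, 6, 17, 18, 16]
j=5: 13≤16, i=4, swap(4,5) ⇒ [5, 7, 9, 12, 13, 19, 6, 17, 18, 16]
(after j=5) a = [5, 7, 9, 12, 13, 19, 6, 17, 18, 16]

[5, 7, 9, 12, 13, 19, 6, 17, 18, 16]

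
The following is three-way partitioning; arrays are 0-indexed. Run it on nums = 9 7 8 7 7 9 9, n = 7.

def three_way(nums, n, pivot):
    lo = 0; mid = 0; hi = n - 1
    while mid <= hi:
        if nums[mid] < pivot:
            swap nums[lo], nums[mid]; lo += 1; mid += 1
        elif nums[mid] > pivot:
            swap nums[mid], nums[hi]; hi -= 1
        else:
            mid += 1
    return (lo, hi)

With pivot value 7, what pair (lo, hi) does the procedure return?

(0, 2)

pivot = 7; lo=0, mid=0, hi=6
nums[mid]=9>7: swap nums[0],nums[6]; hi=5 → 9 7 8 7 7 9 9
nums[mid]=9>7: swap nums[0],nums[5]; hi=4 → 9 7 8 7 7 9 9
nums[mid]=9>7: swap nums[0],nums[4]; hi=3 → 7 7 8 7 9 9 9
nums[mid]=7=7: mid=1
nums[mid]=7=7: mid=2
nums[mid]=8>7: swap nums[2],nums[3]; hi=2 → 7 7 7 8 9 9 9
nums[mid]=7=7: mid=3
end: lo=0, hi=2; nums = 7 7 7 8 9 9 9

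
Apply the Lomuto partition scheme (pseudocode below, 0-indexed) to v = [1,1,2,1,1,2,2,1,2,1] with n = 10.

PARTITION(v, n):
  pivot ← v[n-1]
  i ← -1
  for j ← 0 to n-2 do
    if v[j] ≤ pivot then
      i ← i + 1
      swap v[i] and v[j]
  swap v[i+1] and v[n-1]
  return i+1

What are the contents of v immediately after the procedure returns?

pivot=1, i=-1
j=0: 1≤1, i=0, swap(0,0) ⇒ [1,1,2,1,1,2,2,1,2,1]
j=1: 1≤1, i=1, swap(1,1) ⇒ [1,1,2,1,1,2,2,1,2,1]
j=2: 2>1, skip
j=3: 1≤1, i=2, swap(2,3) ⇒ [1,1,1,2,1,2,2,1,2,1]
j=4: 1≤1, i=3, swap(3,4) ⇒ [1,1,1,1,2,2,2,1,2,1]
j=5: 2>1, skip
j=6: 2>1, skip
j=7: 1≤1, i=4, swap(4,7) ⇒ [1,1,1,1,1,2,2,2,2,1]
j=8: 2>1, skip
swap(5,9) ⇒ [1,1,1,1,1,1,2,2,2,2]; return 5

[1,1,1,1,1,1,2,2,2,2]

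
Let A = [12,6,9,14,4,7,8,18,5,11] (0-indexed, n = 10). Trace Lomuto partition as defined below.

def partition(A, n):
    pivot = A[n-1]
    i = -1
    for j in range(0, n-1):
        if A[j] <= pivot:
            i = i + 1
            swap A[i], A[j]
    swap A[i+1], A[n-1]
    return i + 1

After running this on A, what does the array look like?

[6,9,4,7,8,5,11,18,14,12]

pivot = A[9] = 11; i = -1
j=0: A[0]=12 > 11 → no swap
j=1: A[1]=6 ≤ 11 → i=0, swap A[0],A[1] → [6,12,9,14,4,7,8,18,5,11]
j=2: A[2]=9 ≤ 11 → i=1, swap A[1],A[2] → [6,9,12,14,4,7,8,18,5,11]
j=3: A[3]=14 > 11 → no swap
j=4: A[4]=4 ≤ 11 → i=2, swap A[2],A[4] → [6,9,4,14,12,7,8,18,5,11]
j=5: A[5]=7 ≤ 11 → i=3, swap A[3],A[5] → [6,9,4,7,12,14,8,18,5,11]
j=6: A[6]=8 ≤ 11 → i=4, swap A[4],A[6] → [6,9,4,7,8,14,12,18,5,11]
j=7: A[7]=18 > 11 → no swap
j=8: A[8]=5 ≤ 11 → i=5, swap A[5],A[8] → [6,9,4,7,8,5,12,18,14,11]
final swap A[6],A[9] → [6,9,4,7,8,5,11,18,14,12]; return 6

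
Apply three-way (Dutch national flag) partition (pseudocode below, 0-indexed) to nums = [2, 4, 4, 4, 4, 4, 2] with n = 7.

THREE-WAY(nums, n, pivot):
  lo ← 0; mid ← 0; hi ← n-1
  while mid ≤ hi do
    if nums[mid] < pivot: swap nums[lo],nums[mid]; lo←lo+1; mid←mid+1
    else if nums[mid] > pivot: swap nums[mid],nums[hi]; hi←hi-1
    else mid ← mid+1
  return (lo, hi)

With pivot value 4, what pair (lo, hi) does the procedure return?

(2, 6)

lo=0 mid=0 hi=6
2<4: swap(0,0), lo=1 mid=1 ⇒ [2, 4, 4, 4, 4, 4, 2]
4=4: mid=2
4=4: mid=3
4=4: mid=4
4=4: mid=5
4=4: mid=6
2<4: swap(1,6), lo=2 mid=7 ⇒ [2, 2, 4, 4, 4, 4, 4]
done. lo=2 hi=6; nums=[2, 2, 4, 4, 4, 4, 4]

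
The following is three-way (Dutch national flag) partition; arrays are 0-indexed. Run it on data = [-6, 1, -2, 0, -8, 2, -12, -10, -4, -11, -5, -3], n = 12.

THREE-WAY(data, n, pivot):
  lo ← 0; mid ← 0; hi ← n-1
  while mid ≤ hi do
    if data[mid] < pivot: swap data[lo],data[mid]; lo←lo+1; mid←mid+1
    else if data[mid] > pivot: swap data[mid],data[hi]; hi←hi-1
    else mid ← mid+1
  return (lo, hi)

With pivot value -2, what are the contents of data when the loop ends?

pivot = -2; lo=0, mid=0, hi=11
data[mid]=-6<-2: swap data[0],data[0]; lo=1,mid=1 → [-6, 1, -2, 0, -8, 2, -12, -10, -4, -11, -5, -3]
data[mid]=1>-2: swap data[1],data[11]; hi=10 → [-6, -3, -2, 0, -8, 2, -12, -10, -4, -11, -5, 1]
data[mid]=-3<-2: swap data[1],data[1]; lo=2,mid=2 → [-6, -3, -2, 0, -8, 2, -12, -10, -4, -11, -5, 1]
data[mid]=-2=-2: mid=3
data[mid]=0>-2: swap data[3],data[10]; hi=9 → [-6, -3, -2, -5, -8, 2, -12, -10, -4, -11, 0, 1]
data[mid]=-5<-2: swap data[2],data[3]; lo=3,mid=4 → [-6, -3, -5, -2, -8, 2, -12, -10, -4, -11, 0, 1]
data[mid]=-8<-2: swap data[3],data[4]; lo=4,mid=5 → [-6, -3, -5, -8, -2, 2, -12, -10, -4, -11, 0, 1]
data[mid]=2>-2: swap data[5],data[9]; hi=8 → [-6, -3, -5, -8, -2, -11, -12, -10, -4, 2, 0, 1]
data[mid]=-11<-2: swap data[4],data[5]; lo=5,mid=6 → [-6, -3, -5, -8, -11, -2, -12, -10, -4, 2, 0, 1]
data[mid]=-12<-2: swap data[5],data[6]; lo=6,mid=7 → [-6, -3, -5, -8, -11, -12, -2, -10, -4, 2, 0, 1]
data[mid]=-10<-2: swap data[6],data[7]; lo=7,mid=8 → [-6, -3, -5, -8, -11, -12, -10, -2, -4, 2, 0, 1]
data[mid]=-4<-2: swap data[7],data[8]; lo=8,mid=9 → [-6, -3, -5, -8, -11, -12, -10, -4, -2, 2, 0, 1]
end: lo=8, hi=8; data = [-6, -3, -5, -8, -11, -12, -10, -4, -2, 2, 0, 1]

[-6, -3, -5, -8, -11, -12, -10, -4, -2, 2, 0, 1]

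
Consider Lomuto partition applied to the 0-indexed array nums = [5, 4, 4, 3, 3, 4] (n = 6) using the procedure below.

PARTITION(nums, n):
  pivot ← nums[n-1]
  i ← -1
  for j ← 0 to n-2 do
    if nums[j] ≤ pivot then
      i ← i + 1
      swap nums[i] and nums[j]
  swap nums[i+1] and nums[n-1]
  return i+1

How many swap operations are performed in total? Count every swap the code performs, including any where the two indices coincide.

pivot=4, i=-1
j=0: 5>4, skip
j=1: 4≤4, i=0, swap(0,1) ⇒ [4, 5, 4, 3, 3, 4]
j=2: 4≤4, i=1, swap(1,2) ⇒ [4, 4, 5, 3, 3, 4]
j=3: 3≤4, i=2, swap(2,3) ⇒ [4, 4, 3, 5, 3, 4]
j=4: 3≤4, i=3, swap(3,4) ⇒ [4, 4, 3, 3, 5, 4]
swap(4,5) ⇒ [4, 4, 3, 3, 4, 5]; return 4

5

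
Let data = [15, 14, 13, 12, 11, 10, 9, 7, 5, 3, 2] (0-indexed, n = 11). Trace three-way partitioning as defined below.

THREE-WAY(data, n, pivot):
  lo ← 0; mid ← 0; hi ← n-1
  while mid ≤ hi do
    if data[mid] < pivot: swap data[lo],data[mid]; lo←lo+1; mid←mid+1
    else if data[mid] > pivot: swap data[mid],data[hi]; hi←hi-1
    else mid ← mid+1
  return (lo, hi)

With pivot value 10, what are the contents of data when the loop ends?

lo=0 mid=0 hi=10
15>10: swap(0,10), hi=9 ⇒ [2, 14, 13, 12, 11, 10, 9, 7, 5, 3, 15]
2<10: swap(0,0), lo=1 mid=1 ⇒ [2, 14, 13, 12, 11, 10, 9, 7, 5, 3, 15]
14>10: swap(1,9), hi=8 ⇒ [2, 3, 13, 12, 11, 10, 9, 7, 5, 14, 15]
3<10: swap(1,1), lo=2 mid=2 ⇒ [2, 3, 13, 12, 11, 10, 9, 7, 5, 14, 15]
13>10: swap(2,8), hi=7 ⇒ [2, 3, 5, 12, 11, 10, 9, 7, 13, 14, 15]
5<10: swap(2,2), lo=3 mid=3 ⇒ [2, 3, 5, 12, 11, 10, 9, 7, 13, 14, 15]
12>10: swap(3,7), hi=6 ⇒ [2, 3, 5, 7, 11, 10, 9, 12, 13, 14, 15]
7<10: swap(3,3), lo=4 mid=4 ⇒ [2, 3, 5, 7, 11, 10, 9, 12, 13, 14, 15]
11>10: swap(4,6), hi=5 ⇒ [2, 3, 5, 7, 9, 10, 11, 12, 13, 14, 15]
9<10: swap(4,4), lo=5 mid=5 ⇒ [2, 3, 5, 7, 9, 10, 11, 12, 13, 14, 15]
10=10: mid=6
done. lo=5 hi=5; data=[2, 3, 5, 7, 9, 10, 11, 12, 13, 14, 15]

[2, 3, 5, 7, 9, 10, 11, 12, 13, 14, 15]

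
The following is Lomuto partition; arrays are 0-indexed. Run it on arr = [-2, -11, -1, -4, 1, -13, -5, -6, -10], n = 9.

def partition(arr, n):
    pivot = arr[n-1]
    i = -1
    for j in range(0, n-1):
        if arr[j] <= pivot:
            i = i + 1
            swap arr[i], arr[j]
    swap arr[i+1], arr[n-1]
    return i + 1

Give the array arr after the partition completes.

[-11, -13, -10, -4, 1, -2, -5, -6, -1]

pivot=-10, i=-1
j=0: -2>-10, skip
j=1: -11≤-10, i=0, swap(0,1) ⇒ [-11, -2, -1, -4, 1, -13, -5, -6, -10]
j=2: -1>-10, skip
j=3: -4>-10, skip
j=4: 1>-10, skip
j=5: -13≤-10, i=1, swap(1,5) ⇒ [-11, -13, -1, -4, 1, -2, -5, -6, -10]
j=6: -5>-10, skip
j=7: -6>-10, skip
swap(2,8) ⇒ [-11, -13, -10, -4, 1, -2, -5, -6, -1]; return 2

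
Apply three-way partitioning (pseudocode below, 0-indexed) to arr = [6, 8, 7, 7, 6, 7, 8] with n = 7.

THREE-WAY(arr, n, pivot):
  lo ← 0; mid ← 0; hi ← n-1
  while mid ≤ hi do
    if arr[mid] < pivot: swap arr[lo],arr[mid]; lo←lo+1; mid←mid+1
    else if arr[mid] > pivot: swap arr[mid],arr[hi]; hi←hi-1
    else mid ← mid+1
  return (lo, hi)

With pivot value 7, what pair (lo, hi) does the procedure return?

(2, 4)

lo=0 mid=0 hi=6
6<7: swap(0,0), lo=1 mid=1 ⇒ [6, 8, 7, 7, 6, 7, 8]
8>7: swap(1,6), hi=5 ⇒ [6, 8, 7, 7, 6, 7, 8]
8>7: swap(1,5), hi=4 ⇒ [6, 7, 7, 7, 6, 8, 8]
7=7: mid=2
7=7: mid=3
7=7: mid=4
6<7: swap(1,4), lo=2 mid=5 ⇒ [6, 6, 7, 7, 7, 8, 8]
done. lo=2 hi=4; arr=[6, 6, 7, 7, 7, 8, 8]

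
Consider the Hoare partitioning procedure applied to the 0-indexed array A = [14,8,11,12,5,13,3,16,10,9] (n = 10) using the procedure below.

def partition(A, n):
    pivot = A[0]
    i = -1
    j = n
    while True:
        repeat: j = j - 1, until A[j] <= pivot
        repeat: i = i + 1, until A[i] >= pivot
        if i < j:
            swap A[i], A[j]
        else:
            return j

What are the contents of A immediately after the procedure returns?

[9,8,11,12,5,13,3,10,16,14]

pivot=14
j stops at 9 (9), i stops at 0 (14); swap ⇒ [9,8,11,12,5,13,3,16,10,14]
j stops at 8 (10), i stops at 7 (16); swap ⇒ [9,8,11,12,5,13,3,10,16,14]
j stops at 7, i stops at 8; i≥j ⇒ return 7. A=[9,8,11,12,5,13,3,10,16,14]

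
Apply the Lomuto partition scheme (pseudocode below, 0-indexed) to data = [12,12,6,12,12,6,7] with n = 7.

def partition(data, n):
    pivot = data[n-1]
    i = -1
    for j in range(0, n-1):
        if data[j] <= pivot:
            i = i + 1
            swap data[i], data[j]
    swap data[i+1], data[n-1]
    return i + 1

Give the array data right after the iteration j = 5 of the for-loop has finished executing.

pivot=7, i=-1
j=0: 12>7, skip
j=1: 12>7, skip
j=2: 6≤7, i=0, swap(0,2) ⇒ [6,12,12,12,12,6,7]
j=3: 12>7, skip
j=4: 12>7, skip
j=5: 6≤7, i=1, swap(1,5) ⇒ [6,6,12,12,12,12,7]
(after j=5) data = [6,6,12,12,12,12,7]

[6,6,12,12,12,12,7]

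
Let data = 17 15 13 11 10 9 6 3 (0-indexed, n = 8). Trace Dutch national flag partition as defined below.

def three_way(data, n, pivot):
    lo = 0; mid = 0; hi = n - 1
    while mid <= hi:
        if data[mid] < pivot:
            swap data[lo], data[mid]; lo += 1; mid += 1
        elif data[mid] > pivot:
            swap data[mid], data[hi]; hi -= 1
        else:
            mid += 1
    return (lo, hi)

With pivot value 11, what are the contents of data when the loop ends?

lo=0 mid=0 hi=7
17>11: swap(0,7), hi=6 ⇒ 3 15 13 11 10 9 6 17
3<11: swap(0,0), lo=1 mid=1 ⇒ 3 15 13 11 10 9 6 17
15>11: swap(1,6), hi=5 ⇒ 3 6 13 11 10 9 15 17
6<11: swap(1,1), lo=2 mid=2 ⇒ 3 6 13 11 10 9 15 17
13>11: swap(2,5), hi=4 ⇒ 3 6 9 11 10 13 15 17
9<11: swap(2,2), lo=3 mid=3 ⇒ 3 6 9 11 10 13 15 17
11=11: mid=4
10<11: swap(3,4), lo=4 mid=5 ⇒ 3 6 9 10 11 13 15 17
done. lo=4 hi=4; data=3 6 9 10 11 13 15 17

3 6 9 10 11 13 15 17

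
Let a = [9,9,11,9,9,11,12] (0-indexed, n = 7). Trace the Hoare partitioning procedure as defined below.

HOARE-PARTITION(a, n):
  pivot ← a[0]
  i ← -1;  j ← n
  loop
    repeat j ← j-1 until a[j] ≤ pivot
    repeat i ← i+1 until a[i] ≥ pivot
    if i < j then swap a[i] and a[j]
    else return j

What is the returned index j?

pivot=9
j stops at 4 (9), i stops at 0 (9); swap ⇒ [9,9,11,9,9,11,12]
j stops at 3 (9), i stops at 1 (9); swap ⇒ [9,9,11,9,9,11,12]
j stops at 1, i stops at 2; i≥j ⇒ return 1. a=[9,9,11,9,9,11,12]

1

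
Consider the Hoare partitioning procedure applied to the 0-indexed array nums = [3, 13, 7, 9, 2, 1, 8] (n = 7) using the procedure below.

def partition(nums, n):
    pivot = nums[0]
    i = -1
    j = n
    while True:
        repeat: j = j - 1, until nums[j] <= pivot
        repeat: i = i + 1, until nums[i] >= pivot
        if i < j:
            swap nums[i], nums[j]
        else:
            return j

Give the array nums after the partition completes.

[1, 2, 7, 9, 13, 3, 8]

pivot=3
j stops at 5 (1), i stops at 0 (3); swap ⇒ [1, 13, 7, 9, 2, 3, 8]
j stops at 4 (2), i stops at 1 (13); swap ⇒ [1, 2, 7, 9, 13, 3, 8]
j stops at 1, i stops at 2; i≥j ⇒ return 1. nums=[1, 2, 7, 9, 13, 3, 8]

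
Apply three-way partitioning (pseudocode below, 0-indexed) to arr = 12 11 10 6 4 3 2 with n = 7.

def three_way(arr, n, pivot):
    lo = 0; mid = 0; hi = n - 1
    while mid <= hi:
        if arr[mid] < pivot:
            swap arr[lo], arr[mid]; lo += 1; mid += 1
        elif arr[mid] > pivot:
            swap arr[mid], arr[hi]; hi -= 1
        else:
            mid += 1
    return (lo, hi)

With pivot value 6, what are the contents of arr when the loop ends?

2 3 4 6 10 11 12

lo=0 mid=0 hi=6
12>6: swap(0,6), hi=5 ⇒ 2 11 10 6 4 3 12
2<6: swap(0,0), lo=1 mid=1 ⇒ 2 11 10 6 4 3 12
11>6: swap(1,5), hi=4 ⇒ 2 3 10 6 4 11 12
3<6: swap(1,1), lo=2 mid=2 ⇒ 2 3 10 6 4 11 12
10>6: swap(2,4), hi=3 ⇒ 2 3 4 6 10 11 12
4<6: swap(2,2), lo=3 mid=3 ⇒ 2 3 4 6 10 11 12
6=6: mid=4
done. lo=3 hi=3; arr=2 3 4 6 10 11 12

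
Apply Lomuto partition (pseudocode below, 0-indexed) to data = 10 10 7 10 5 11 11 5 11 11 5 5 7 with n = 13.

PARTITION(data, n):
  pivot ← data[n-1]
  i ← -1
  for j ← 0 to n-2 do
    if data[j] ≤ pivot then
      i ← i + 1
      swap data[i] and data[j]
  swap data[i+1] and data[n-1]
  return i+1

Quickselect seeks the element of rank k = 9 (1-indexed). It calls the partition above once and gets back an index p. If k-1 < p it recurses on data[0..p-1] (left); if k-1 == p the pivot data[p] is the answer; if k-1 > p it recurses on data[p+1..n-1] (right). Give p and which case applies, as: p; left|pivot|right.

pivot=7, i=-1
j=0: 10>7, skip
j=1: 10>7, skip
j=2: 7≤7, i=0, swap(0,2) ⇒ 7 10 10 10 5 11 11 5 11 11 5 5 7
j=3: 10>7, skip
j=4: 5≤7, i=1, swap(1,4) ⇒ 7 5 10 10 10 11 11 5 11 11 5 5 7
j=5: 11>7, skip
j=6: 11>7, skip
j=7: 5≤7, i=2, swap(2,7) ⇒ 7 5 5 10 10 11 11 10 11 11 5 5 7
j=8: 11>7, skip
j=9: 11>7, skip
j=10: 5≤7, i=3, swap(3,10) ⇒ 7 5 5 5 10 11 11 10 11 11 10 5 7
j=11: 5≤7, i=4, swap(4,11) ⇒ 7 5 5 5 5 11 11 10 11 11 10 10 7
swap(5,12) ⇒ 7 5 5 5 5 7 11 10 11 11 10 10 11; return 5
p = 5; k-1 = 8 > 5 ⇒ right

5; right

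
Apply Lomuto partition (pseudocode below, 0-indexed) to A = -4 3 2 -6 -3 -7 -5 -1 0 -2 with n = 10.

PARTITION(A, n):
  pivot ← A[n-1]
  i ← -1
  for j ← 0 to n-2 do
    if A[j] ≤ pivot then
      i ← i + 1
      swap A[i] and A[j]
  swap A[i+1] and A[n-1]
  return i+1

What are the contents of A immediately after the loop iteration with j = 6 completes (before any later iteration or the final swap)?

pivot=-2, i=-1
j=0: -4≤-2, i=0, swap(0,0) ⇒ -4 3 2 -6 -3 -7 -5 -1 0 -2
j=1: 3>-2, skip
j=2: 2>-2, skip
j=3: -6≤-2, i=1, swap(1,3) ⇒ -4 -6 2 3 -3 -7 -5 -1 0 -2
j=4: -3≤-2, i=2, swap(2,4) ⇒ -4 -6 -3 3 2 -7 -5 -1 0 -2
j=5: -7≤-2, i=3, swap(3,5) ⇒ -4 -6 -3 -7 2 3 -5 -1 0 -2
j=6: -5≤-2, i=4, swap(4,6) ⇒ -4 -6 -3 -7 -5 3 2 -1 0 -2
(after j=6) A = -4 -6 -3 -7 -5 3 2 -1 0 -2

-4 -6 -3 -7 -5 3 2 -1 0 -2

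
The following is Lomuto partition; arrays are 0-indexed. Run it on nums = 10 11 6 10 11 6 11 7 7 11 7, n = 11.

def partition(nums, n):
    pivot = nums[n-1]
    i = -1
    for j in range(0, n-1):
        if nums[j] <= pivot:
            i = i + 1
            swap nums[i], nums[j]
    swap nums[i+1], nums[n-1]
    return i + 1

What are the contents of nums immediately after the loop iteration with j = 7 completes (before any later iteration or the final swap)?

6 6 7 10 11 11 11 10 7 11 7

pivot=7, i=-1
j=0: 10>7, skip
j=1: 11>7, skip
j=2: 6≤7, i=0, swap(0,2) ⇒ 6 11 10 10 11 6 11 7 7 11 7
j=3: 10>7, skip
j=4: 11>7, skip
j=5: 6≤7, i=1, swap(1,5) ⇒ 6 6 10 10 11 11 11 7 7 11 7
j=6: 11>7, skip
j=7: 7≤7, i=2, swap(2,7) ⇒ 6 6 7 10 11 11 11 10 7 11 7
(after j=7) nums = 6 6 7 10 11 11 11 10 7 11 7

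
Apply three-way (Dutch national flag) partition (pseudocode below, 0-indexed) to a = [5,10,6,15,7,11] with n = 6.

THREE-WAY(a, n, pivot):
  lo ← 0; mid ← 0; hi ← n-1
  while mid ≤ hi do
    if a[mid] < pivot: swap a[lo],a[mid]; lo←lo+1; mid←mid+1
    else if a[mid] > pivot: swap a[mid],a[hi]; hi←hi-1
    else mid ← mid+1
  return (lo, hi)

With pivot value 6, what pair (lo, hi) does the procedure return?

lo=0 mid=0 hi=5
5<6: swap(0,0), lo=1 mid=1 ⇒ [5,10,6,15,7,11]
10>6: swap(1,5), hi=4 ⇒ [5,11,6,15,7,10]
11>6: swap(1,4), hi=3 ⇒ [5,7,6,15,11,10]
7>6: swap(1,3), hi=2 ⇒ [5,15,6,7,11,10]
15>6: swap(1,2), hi=1 ⇒ [5,6,15,7,11,10]
6=6: mid=2
done. lo=1 hi=1; a=[5,6,15,7,11,10]

(1, 1)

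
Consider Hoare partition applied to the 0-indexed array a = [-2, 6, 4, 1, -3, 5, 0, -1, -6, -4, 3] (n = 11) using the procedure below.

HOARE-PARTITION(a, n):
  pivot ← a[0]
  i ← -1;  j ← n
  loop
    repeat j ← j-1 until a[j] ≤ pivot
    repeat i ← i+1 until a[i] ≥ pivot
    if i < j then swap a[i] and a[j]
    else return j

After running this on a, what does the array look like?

[-4, -6, -3, 1, 4, 5, 0, -1, 6, -2, 3]

pivot = a[0] = -2; i = -1, j = 11
j→9 (a[9]=-4≤-2), i→0 (a[0]=-2≥-2); i<j, swap → [-4, 6, 4, 1, -3, 5, 0, -1, -6, -2, 3]
j→8 (a[8]=-6≤-2), i→1 (a[1]=6≥-2); i<j, swap → [-4, -6, 4, 1, -3, 5, 0, -1, 6, -2, 3]
j→4 (a[4]=-3≤-2), i→2 (a[2]=4≥-2); i<j, swap → [-4, -6, -3, 1, 4, 5, 0, -1, 6, -2, 3]
j→2, i→3; i≥j, return j=2. a = [-4, -6, -3, 1, 4, 5, 0, -1, 6, -2, 3]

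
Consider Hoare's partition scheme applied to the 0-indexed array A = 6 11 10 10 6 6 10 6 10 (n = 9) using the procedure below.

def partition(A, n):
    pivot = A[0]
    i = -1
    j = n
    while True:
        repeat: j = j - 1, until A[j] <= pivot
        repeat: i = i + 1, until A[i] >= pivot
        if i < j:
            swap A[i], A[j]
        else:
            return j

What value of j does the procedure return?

pivot=6
j stops at 7 (6), i stops at 0 (6); swap ⇒ 6 11 10 10 6 6 10 6 10
j stops at 5 (6), i stops at 1 (11); swap ⇒ 6 6 10 10 6 11 10 6 10
j stops at 4 (6), i stops at 2 (10); swap ⇒ 6 6 6 10 10 11 10 6 10
j stops at 2, i stops at 3; i≥j ⇒ return 2. A=6 6 6 10 10 11 10 6 10

2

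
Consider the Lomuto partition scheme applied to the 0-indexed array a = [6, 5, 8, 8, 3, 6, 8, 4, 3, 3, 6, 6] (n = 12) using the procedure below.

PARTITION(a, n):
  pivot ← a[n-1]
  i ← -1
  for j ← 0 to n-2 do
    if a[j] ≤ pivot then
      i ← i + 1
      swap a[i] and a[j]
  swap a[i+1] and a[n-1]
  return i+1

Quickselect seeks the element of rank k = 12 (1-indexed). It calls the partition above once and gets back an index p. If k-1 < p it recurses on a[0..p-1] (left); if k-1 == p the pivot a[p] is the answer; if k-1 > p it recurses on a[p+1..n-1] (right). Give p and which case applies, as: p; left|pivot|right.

pivot = a[11] = 6; i = -1
j=0: a[0]=6 ≤ 6 → i=0, swap a[0],a[0] (no change) → [6, 5, 8, 8, 3, 6, 8, 4, 3, 3, 6, 6]
j=1: a[1]=5 ≤ 6 → i=1, swap a[1],a[1] (no change) → [6, 5, 8, 8, 3, 6, 8, 4, 3, 3, 6, 6]
j=2: a[2]=8 > 6 → no swap
j=3: a[3]=8 > 6 → no swap
j=4: a[4]=3 ≤ 6 → i=2, swap a[2],a[4] → [6, 5, 3, 8, 8, 6, 8, 4, 3, 3, 6, 6]
j=5: a[5]=6 ≤ 6 → i=3, swap a[3],a[5] → [6, 5, 3, 6, 8, 8, 8, 4, 3, 3, 6, 6]
j=6: a[6]=8 > 6 → no swap
j=7: a[7]=4 ≤ 6 → i=4, swap a[4],a[7] → [6, 5, 3, 6, 4, 8, 8, 8, 3, 3, 6, 6]
j=8: a[8]=3 ≤ 6 → i=5, swap a[5],a[8] → [6, 5, 3, 6, 4, 3, 8, 8, 8, 3, 6, 6]
j=9: a[9]=3 ≤ 6 → i=6, swap a[6],a[9] → [6, 5, 3, 6, 4, 3, 3, 8, 8, 8, 6, 6]
j=10: a[10]=6 ≤ 6 → i=7, swap a[7],a[10] → [6, 5, 3, 6, 4, 3, 3, 6, 8, 8, 8, 6]
final swap a[8],a[11] → [6, 5, 3, 6, 4, 3, 3, 6, 6, 8, 8, 8]; return 8
p = 8; k-1 = 11 > 8 ⇒ right

8; right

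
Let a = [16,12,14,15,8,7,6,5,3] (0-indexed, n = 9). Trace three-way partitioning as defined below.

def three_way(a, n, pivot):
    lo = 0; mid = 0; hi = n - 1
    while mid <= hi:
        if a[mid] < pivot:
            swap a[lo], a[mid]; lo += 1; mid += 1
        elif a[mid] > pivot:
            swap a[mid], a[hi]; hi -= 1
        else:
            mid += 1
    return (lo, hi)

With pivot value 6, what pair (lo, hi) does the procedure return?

(2, 2)

lo=0 mid=0 hi=8
16>6: swap(0,8), hi=7 ⇒ [3,12,14,15,8,7,6,5,16]
3<6: swap(0,0), lo=1 mid=1 ⇒ [3,12,14,15,8,7,6,5,16]
12>6: swap(1,7), hi=6 ⇒ [3,5,14,15,8,7,6,12,16]
5<6: swap(1,1), lo=2 mid=2 ⇒ [3,5,14,15,8,7,6,12,16]
14>6: swap(2,6), hi=5 ⇒ [3,5,6,15,8,7,14,12,16]
6=6: mid=3
15>6: swap(3,5), hi=4 ⇒ [3,5,6,7,8,15,14,12,16]
7>6: swap(3,4), hi=3 ⇒ [3,5,6,8,7,15,14,12,16]
8>6: swap(3,3), hi=2 ⇒ [3,5,6,8,7,15,14,12,16]
done. lo=2 hi=2; a=[3,5,6,8,7,15,14,12,16]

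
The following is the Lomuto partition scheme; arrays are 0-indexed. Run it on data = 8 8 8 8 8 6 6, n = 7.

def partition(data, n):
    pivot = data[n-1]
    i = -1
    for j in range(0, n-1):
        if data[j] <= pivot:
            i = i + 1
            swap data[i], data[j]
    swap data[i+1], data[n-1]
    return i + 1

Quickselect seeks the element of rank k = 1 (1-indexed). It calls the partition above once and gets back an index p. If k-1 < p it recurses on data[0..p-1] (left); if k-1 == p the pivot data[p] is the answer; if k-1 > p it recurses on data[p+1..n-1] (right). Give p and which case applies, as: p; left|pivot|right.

pivot=6, i=-1
j=0: 8>6, skip
j=1: 8>6, skip
j=2: 8>6, skip
j=3: 8>6, skip
j=4: 8>6, skip
j=5: 6≤6, i=0, swap(0,5) ⇒ 6 8 8 8 8 8 6
swap(1,6) ⇒ 6 6 8 8 8 8 8; return 1
p = 1; k-1 = 0 < 1 ⇒ left

1; left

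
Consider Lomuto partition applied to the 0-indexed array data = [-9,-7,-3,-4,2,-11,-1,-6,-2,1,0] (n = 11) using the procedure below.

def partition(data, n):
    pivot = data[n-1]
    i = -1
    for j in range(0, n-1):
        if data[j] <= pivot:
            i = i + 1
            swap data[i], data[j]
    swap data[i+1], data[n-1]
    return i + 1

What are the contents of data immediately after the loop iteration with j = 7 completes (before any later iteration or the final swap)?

pivot=0, i=-1
j=0: -9≤0, i=0, swap(0,0) ⇒ [-9,-7,-3,-4,2,-11,-1,-6,-2,1,0]
j=1: -7≤0, i=1, swap(1,1) ⇒ [-9,-7,-3,-4,2,-11,-1,-6,-2,1,0]
j=2: -3≤0, i=2, swap(2,2) ⇒ [-9,-7,-3,-4,2,-11,-1,-6,-2,1,0]
j=3: -4≤0, i=3, swap(3,3) ⇒ [-9,-7,-3,-4,2,-11,-1,-6,-2,1,0]
j=4: 2>0, skip
j=5: -11≤0, i=4, swap(4,5) ⇒ [-9,-7,-3,-4,-11,2,-1,-6,-2,1,0]
j=6: -1≤0, i=5, swap(5,6) ⇒ [-9,-7,-3,-4,-11,-1,2,-6,-2,1,0]
j=7: -6≤0, i=6, swap(6,7) ⇒ [-9,-7,-3,-4,-11,-1,-6,2,-2,1,0]
(after j=7) data = [-9,-7,-3,-4,-11,-1,-6,2,-2,1,0]

[-9,-7,-3,-4,-11,-1,-6,2,-2,1,0]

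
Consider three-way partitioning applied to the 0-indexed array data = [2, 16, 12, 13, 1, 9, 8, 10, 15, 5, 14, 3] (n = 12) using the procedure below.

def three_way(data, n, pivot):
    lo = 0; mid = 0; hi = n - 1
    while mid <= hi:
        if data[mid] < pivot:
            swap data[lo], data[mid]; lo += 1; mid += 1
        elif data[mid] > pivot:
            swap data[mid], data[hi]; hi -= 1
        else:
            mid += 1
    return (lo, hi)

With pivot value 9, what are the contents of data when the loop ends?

lo=0 mid=0 hi=11
2<9: swap(0,0), lo=1 mid=1 ⇒ [2, 16, 12, 13, 1, 9, 8, 10, 15, 5, 14, 3]
16>9: swap(1,11), hi=10 ⇒ [2, 3, 12, 13, 1, 9, 8, 10, 15, 5, 14, 16]
3<9: swap(1,1), lo=2 mid=2 ⇒ [2, 3, 12, 13, 1, 9, 8, 10, 15, 5, 14, 16]
12>9: swap(2,10), hi=9 ⇒ [2, 3, 14, 13, 1, 9, 8, 10, 15, 5, 12, 16]
14>9: swap(2,9), hi=8 ⇒ [2, 3, 5, 13, 1, 9, 8, 10, 15, 14, 12, 16]
5<9: swap(2,2), lo=3 mid=3 ⇒ [2, 3, 5, 13, 1, 9, 8, 10, 15, 14, 12, 16]
13>9: swap(3,8), hi=7 ⇒ [2, 3, 5, 15, 1, 9, 8, 10, 13, 14, 12, 16]
15>9: swap(3,7), hi=6 ⇒ [2, 3, 5, 10, 1, 9, 8, 15, 13, 14, 12, 16]
10>9: swap(3,6), hi=5 ⇒ [2, 3, 5, 8, 1, 9, 10, 15, 13, 14, 12, 16]
8<9: swap(3,3), lo=4 mid=4 ⇒ [2, 3, 5, 8, 1, 9, 10, 15, 13, 14, 12, 16]
1<9: swap(4,4), lo=5 mid=5 ⇒ [2, 3, 5, 8, 1, 9, 10, 15, 13, 14, 12, 16]
9=9: mid=6
done. lo=5 hi=5; data=[2, 3, 5, 8, 1, 9, 10, 15, 13, 14, 12, 16]

[2, 3, 5, 8, 1, 9, 10, 15, 13, 14, 12, 16]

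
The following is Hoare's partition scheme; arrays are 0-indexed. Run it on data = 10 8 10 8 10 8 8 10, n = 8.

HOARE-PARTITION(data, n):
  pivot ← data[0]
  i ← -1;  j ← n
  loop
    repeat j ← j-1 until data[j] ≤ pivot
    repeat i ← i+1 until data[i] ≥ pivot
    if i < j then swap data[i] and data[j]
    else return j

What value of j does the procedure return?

4

pivot=10
j stops at 7 (10), i stops at 0 (10); swap ⇒ 10 8 10 8 10 8 8 10
j stops at 6 (8), i stops at 2 (10); swap ⇒ 10 8 8 8 10 8 10 10
j stops at 5 (8), i stops at 4 (10); swap ⇒ 10 8 8 8 8 10 10 10
j stops at 4, i stops at 5; i≥j ⇒ return 4. data=10 8 8 8 8 10 10 10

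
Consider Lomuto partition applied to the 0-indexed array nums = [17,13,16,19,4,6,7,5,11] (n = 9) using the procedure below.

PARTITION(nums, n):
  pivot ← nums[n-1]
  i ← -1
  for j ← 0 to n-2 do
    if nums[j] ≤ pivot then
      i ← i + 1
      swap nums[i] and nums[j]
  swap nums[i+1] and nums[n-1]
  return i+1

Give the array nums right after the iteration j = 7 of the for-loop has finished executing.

pivot = nums[8] = 11; i = -1
j=0: nums[0]=17 > 11 → no swap
j=1: nums[1]=13 > 11 → no swap
j=2: nums[2]=16 > 11 → no swap
j=3: nums[3]=19 > 11 → no swap
j=4: nums[4]=4 ≤ 11 → i=0, swap nums[0],nums[4] → [4,13,16,19,17,6,7,5,11]
j=5: nums[5]=6 ≤ 11 → i=1, swap nums[1],nums[5] → [4,6,16,19,17,13,7,5,11]
j=6: nums[6]=7 ≤ 11 → i=2, swap nums[2],nums[6] → [4,6,7,19,17,13,16,5,11]
j=7: nums[7]=5 ≤ 11 → i=3, swap nums[3],nums[7] → [4,6,7,5,17,13,16,19,11]
(after j=7) nums = [4,6,7,5,17,13,16,19,11]

[4,6,7,5,17,13,16,19,11]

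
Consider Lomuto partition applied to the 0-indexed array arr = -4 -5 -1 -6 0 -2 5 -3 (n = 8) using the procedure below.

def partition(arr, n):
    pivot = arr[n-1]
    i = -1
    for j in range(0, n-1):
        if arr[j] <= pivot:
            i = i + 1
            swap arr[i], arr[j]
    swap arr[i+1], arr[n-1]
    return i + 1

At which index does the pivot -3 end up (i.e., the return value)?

3

pivot=-3, i=-1
j=0: -4≤-3, i=0, swap(0,0) ⇒ -4 -5 -1 -6 0 -2 5 -3
j=1: -5≤-3, i=1, swap(1,1) ⇒ -4 -5 -1 -6 0 -2 5 -3
j=2: -1>-3, skip
j=3: -6≤-3, i=2, swap(2,3) ⇒ -4 -5 -6 -1 0 -2 5 -3
j=4: 0>-3, skip
j=5: -2>-3, skip
j=6: 5>-3, skip
swap(3,7) ⇒ -4 -5 -6 -3 0 -2 5 -1; return 3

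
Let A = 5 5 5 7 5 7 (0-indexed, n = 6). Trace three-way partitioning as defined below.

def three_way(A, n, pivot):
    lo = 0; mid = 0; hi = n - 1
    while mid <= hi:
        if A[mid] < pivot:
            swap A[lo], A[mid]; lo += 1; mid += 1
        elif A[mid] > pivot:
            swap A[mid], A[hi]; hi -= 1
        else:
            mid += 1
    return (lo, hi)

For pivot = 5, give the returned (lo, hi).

(0, 3)

pivot = 5; lo=0, mid=0, hi=5
A[mid]=5=5: mid=1
A[mid]=5=5: mid=2
A[mid]=5=5: mid=3
A[mid]=7>5: swap A[3],A[5]; hi=4 → 5 5 5 7 5 7
A[mid]=7>5: swap A[3],A[4]; hi=3 → 5 5 5 5 7 7
A[mid]=5=5: mid=4
end: lo=0, hi=3; A = 5 5 5 5 7 7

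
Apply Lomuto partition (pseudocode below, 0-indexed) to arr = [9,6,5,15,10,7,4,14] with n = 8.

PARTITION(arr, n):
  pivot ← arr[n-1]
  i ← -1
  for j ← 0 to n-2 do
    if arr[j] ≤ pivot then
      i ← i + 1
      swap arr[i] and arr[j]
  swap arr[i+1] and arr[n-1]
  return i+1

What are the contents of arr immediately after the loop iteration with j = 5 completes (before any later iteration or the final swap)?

[9,6,5,10,7,15,4,14]

pivot = arr[7] = 14; i = -1
j=0: arr[0]=9 ≤ 14 → i=0, swap arr[0],arr[0] (no change) → [9,6,5,15,10,7,4,14]
j=1: arr[1]=6 ≤ 14 → i=1, swap arr[1],arr[1] (no change) → [9,6,5,15,10,7,4,14]
j=2: arr[2]=5 ≤ 14 → i=2, swap arr[2],arr[2] (no change) → [9,6,5,15,10,7,4,14]
j=3: arr[3]=15 > 14 → no swap
j=4: arr[4]=10 ≤ 14 → i=3, swap arr[3],arr[4] → [9,6,5,10,15,7,4,14]
j=5: arr[5]=7 ≤ 14 → i=4, swap arr[4],arr[5] → [9,6,5,10,7,15,4,14]
(after j=5) arr = [9,6,5,10,7,15,4,14]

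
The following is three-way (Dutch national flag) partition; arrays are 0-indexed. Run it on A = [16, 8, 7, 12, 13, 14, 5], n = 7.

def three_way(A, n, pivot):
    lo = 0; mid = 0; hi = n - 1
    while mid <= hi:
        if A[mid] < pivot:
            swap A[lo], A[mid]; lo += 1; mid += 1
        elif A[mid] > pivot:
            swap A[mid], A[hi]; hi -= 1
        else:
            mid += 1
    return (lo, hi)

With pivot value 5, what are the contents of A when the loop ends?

lo=0 mid=0 hi=6
16>5: swap(0,6), hi=5 ⇒ [5, 8, 7, 12, 13, 14, 16]
5=5: mid=1
8>5: swap(1,5), hi=4 ⇒ [5, 14, 7, 12, 13, 8, 16]
14>5: swap(1,4), hi=3 ⇒ [5, 13, 7, 12, 14, 8, 16]
13>5: swap(1,3), hi=2 ⇒ [5, 12, 7, 13, 14, 8, 16]
12>5: swap(1,2), hi=1 ⇒ [5, 7, 12, 13, 14, 8, 16]
7>5: swap(1,1), hi=0 ⇒ [5, 7, 12, 13, 14, 8, 16]
done. lo=0 hi=0; A=[5, 7, 12, 13, 14, 8, 16]

[5, 7, 12, 13, 14, 8, 16]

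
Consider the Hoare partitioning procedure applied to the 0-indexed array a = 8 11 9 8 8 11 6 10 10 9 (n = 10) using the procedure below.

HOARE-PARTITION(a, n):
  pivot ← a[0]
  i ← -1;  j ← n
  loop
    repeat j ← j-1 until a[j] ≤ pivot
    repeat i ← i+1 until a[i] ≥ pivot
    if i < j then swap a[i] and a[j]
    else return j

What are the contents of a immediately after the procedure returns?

6 8 8 9 11 11 8 10 10 9

pivot=8
j stops at 6 (6), i stops at 0 (8); swap ⇒ 6 11 9 8 8 11 8 10 10 9
j stops at 4 (8), i stops at 1 (11); swap ⇒ 6 8 9 8 11 11 8 10 10 9
j stops at 3 (8), i stops at 2 (9); swap ⇒ 6 8 8 9 11 11 8 10 10 9
j stops at 2, i stops at 3; i≥j ⇒ return 2. a=6 8 8 9 11 11 8 10 10 9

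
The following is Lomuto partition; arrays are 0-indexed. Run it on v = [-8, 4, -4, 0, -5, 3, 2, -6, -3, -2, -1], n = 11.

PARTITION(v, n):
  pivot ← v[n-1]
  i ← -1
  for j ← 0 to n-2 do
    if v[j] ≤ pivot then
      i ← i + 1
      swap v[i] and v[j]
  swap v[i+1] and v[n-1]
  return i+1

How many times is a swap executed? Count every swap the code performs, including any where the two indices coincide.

pivot = v[10] = -1; i = -1
j=0: v[0]=-8 ≤ -1 → i=0, swap v[0],v[0] (no change) → [-8, 4, -4, 0, -5, 3, 2, -6, -3, -2, -1]
j=1: v[1]=4 > -1 → no swap
j=2: v[2]=-4 ≤ -1 → i=1, swap v[1],v[2] → [-8, -4, 4, 0, -5, 3, 2, -6, -3, -2, -1]
j=3: v[3]=0 > -1 → no swap
j=4: v[4]=-5 ≤ -1 → i=2, swap v[2],v[4] → [-8, -4, -5, 0, 4, 3, 2, -6, -3, -2, -1]
j=5: v[5]=3 > -1 → no swap
j=6: v[6]=2 > -1 → no swap
j=7: v[7]=-6 ≤ -1 → i=3, swap v[3],v[7] → [-8, -4, -5, -6, 4, 3, 2, 0, -3, -2, -1]
j=8: v[8]=-3 ≤ -1 → i=4, swap v[4],v[8] → [-8, -4, -5, -6, -3, 3, 2, 0, 4, -2, -1]
j=9: v[9]=-2 ≤ -1 → i=5, swap v[5],v[9] → [-8, -4, -5, -6, -3, -2, 2, 0, 4, 3, -1]
final swap v[6],v[10] → [-8, -4, -5, -6, -3, -2, -1, 0, 4, 3, 2]; return 6

7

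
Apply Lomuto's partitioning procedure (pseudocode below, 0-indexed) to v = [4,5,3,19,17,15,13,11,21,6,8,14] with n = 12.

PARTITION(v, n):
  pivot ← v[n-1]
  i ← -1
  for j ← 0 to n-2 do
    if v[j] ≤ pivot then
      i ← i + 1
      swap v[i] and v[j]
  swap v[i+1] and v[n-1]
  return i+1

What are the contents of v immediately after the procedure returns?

[4,5,3,13,11,6,8,14,21,15,19,17]

pivot = v[11] = 14; i = -1
j=0: v[0]=4 ≤ 14 → i=0, swap v[0],v[0] (no change) → [4,5,3,19,17,15,13,11,21,6,8,14]
j=1: v[1]=5 ≤ 14 → i=1, swap v[1],v[1] (no change) → [4,5,3,19,17,15,13,11,21,6,8,14]
j=2: v[2]=3 ≤ 14 → i=2, swap v[2],v[2] (no change) → [4,5,3,19,17,15,13,11,21,6,8,14]
j=3: v[3]=19 > 14 → no swap
j=4: v[4]=17 > 14 → no swap
j=5: v[5]=15 > 14 → no swap
j=6: v[6]=13 ≤ 14 → i=3, swap v[3],v[6] → [4,5,3,13,17,15,19,11,21,6,8,14]
j=7: v[7]=11 ≤ 14 → i=4, swap v[4],v[7] → [4,5,3,13,11,15,19,17,21,6,8,14]
j=8: v[8]=21 > 14 → no swap
j=9: v[9]=6 ≤ 14 → i=5, swap v[5],v[9] → [4,5,3,13,11,6,19,17,21,15,8,14]
j=10: v[10]=8 ≤ 14 → i=6, swap v[6],v[10] → [4,5,3,13,11,6,8,17,21,15,19,14]
final swap v[7],v[11] → [4,5,3,13,11,6,8,14,21,15,19,17]; return 7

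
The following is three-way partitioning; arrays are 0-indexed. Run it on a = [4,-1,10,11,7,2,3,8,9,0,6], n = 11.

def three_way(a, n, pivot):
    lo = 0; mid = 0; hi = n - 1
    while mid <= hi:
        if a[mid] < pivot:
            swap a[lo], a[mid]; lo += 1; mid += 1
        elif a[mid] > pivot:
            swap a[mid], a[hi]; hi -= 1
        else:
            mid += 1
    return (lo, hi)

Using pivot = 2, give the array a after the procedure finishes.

pivot = 2; lo=0, mid=0, hi=10
a[mid]=4>2: swap a[0],a[10]; hi=9 → [6,-1,10,11,7,2,3,8,9,0,4]
a[mid]=6>2: swap a[0],a[9]; hi=8 → [0,-1,10,11,7,2,3,8,9,6,4]
a[mid]=0<2: swap a[0],a[0]; lo=1,mid=1 → [0,-1,10,11,7,2,3,8,9,6,4]
a[mid]=-1<2: swap a[1],a[1]; lo=2,mid=2 → [0,-1,10,11,7,2,3,8,9,6,4]
a[mid]=10>2: swap a[2],a[8]; hi=7 → [0,-1,9,11,7,2,3,8,10,6,4]
a[mid]=9>2: swap a[2],a[7]; hi=6 → [0,-1,8,11,7,2,3,9,10,6,4]
a[mid]=8>2: swap a[2],a[6]; hi=5 → [0,-1,3,11,7,2,8,9,10,6,4]
a[mid]=3>2: swap a[2],a[5]; hi=4 → [0,-1,2,11,7,3,8,9,10,6,4]
a[mid]=2=2: mid=3
a[mid]=11>2: swap a[3],a[4]; hi=3 → [0,-1,2,7,11,3,8,9,10,6,4]
a[mid]=7>2: swap a[3],a[3]; hi=2 → [0,-1,2,7,11,3,8,9,10,6,4]
end: lo=2, hi=2; a = [0,-1,2,7,11,3,8,9,10,6,4]

[0,-1,2,7,11,3,8,9,10,6,4]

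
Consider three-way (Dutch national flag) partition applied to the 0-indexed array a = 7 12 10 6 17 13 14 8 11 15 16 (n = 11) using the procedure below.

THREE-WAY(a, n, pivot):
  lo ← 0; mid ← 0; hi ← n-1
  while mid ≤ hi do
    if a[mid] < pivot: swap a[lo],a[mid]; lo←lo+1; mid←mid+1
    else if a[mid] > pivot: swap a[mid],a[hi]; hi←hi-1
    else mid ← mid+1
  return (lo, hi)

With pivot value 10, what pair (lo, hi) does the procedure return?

(3, 3)

lo=0 mid=0 hi=10
7<10: swap(0,0), lo=1 mid=1 ⇒ 7 12 10 6 17 13 14 8 11 15 16
12>10: swap(1,10), hi=9 ⇒ 7 16 10 6 17 13 14 8 11 15 12
16>10: swap(1,9), hi=8 ⇒ 7 15 10 6 17 13 14 8 11 16 12
15>10: swap(1,8), hi=7 ⇒ 7 11 10 6 17 13 14 8 15 16 12
11>10: swap(1,7), hi=6 ⇒ 7 8 10 6 17 13 14 11 15 16 12
8<10: swap(1,1), lo=2 mid=2 ⇒ 7 8 10 6 17 13 14 11 15 16 12
10=10: mid=3
6<10: swap(2,3), lo=3 mid=4 ⇒ 7 8 6 10 17 13 14 11 15 16 12
17>10: swap(4,6), hi=5 ⇒ 7 8 6 10 14 13 17 11 15 16 12
14>10: swap(4,5), hi=4 ⇒ 7 8 6 10 13 14 17 11 15 16 12
13>10: swap(4,4), hi=3 ⇒ 7 8 6 10 13 14 17 11 15 16 12
done. lo=3 hi=3; a=7 8 6 10 13 14 17 11 15 16 12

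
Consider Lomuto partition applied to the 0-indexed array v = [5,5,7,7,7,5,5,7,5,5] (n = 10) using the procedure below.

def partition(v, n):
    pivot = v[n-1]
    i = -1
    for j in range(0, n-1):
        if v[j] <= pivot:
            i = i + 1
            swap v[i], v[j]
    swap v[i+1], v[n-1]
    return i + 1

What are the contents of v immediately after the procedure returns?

[5,5,5,5,5,5,7,7,7,7]

pivot = v[9] = 5; i = -1
j=0: v[0]=5 ≤ 5 → i=0, swap v[0],v[0] (no change) → [5,5,7,7,7,5,5,7,5,5]
j=1: v[1]=5 ≤ 5 → i=1, swap v[1],v[1] (no change) → [5,5,7,7,7,5,5,7,5,5]
j=2: v[2]=7 > 5 → no swap
j=3: v[3]=7 > 5 → no swap
j=4: v[4]=7 > 5 → no swap
j=5: v[5]=5 ≤ 5 → i=2, swap v[2],v[5] → [5,5,5,7,7,7,5,7,5,5]
j=6: v[6]=5 ≤ 5 → i=3, swap v[3],v[6] → [5,5,5,5,7,7,7,7,5,5]
j=7: v[7]=7 > 5 → no swap
j=8: v[8]=5 ≤ 5 → i=4, swap v[4],v[8] → [5,5,5,5,5,7,7,7,7,5]
final swap v[5],v[9] → [5,5,5,5,5,5,7,7,7,7]; return 5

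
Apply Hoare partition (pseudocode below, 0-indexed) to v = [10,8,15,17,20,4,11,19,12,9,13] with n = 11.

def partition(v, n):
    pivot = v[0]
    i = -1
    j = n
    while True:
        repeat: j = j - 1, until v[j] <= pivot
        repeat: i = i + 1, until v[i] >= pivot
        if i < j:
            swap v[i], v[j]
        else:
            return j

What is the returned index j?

pivot=10
j stops at 9 (9), i stops at 0 (10); swap ⇒ [9,8,15,17,20,4,11,19,12,10,13]
j stops at 5 (4), i stops at 2 (15); swap ⇒ [9,8,4,17,20,15,11,19,12,10,13]
j stops at 2, i stops at 3; i≥j ⇒ return 2. v=[9,8,4,17,20,15,11,19,12,10,13]

2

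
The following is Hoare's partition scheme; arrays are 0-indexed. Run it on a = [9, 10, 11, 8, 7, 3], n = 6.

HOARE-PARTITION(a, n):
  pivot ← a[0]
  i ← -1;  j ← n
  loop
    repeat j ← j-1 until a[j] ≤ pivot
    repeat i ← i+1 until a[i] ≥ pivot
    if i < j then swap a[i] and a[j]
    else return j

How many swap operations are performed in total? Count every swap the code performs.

pivot=9
j stops at 5 (3), i stops at 0 (9); swap ⇒ [3, 10, 11, 8, 7, 9]
j stops at 4 (7), i stops at 1 (10); swap ⇒ [3, 7, 11, 8, 10, 9]
j stops at 3 (8), i stops at 2 (11); swap ⇒ [3, 7, 8, 11, 10, 9]
j stops at 2, i stops at 3; i≥j ⇒ return 2. a=[3, 7, 8, 11, 10, 9]

3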